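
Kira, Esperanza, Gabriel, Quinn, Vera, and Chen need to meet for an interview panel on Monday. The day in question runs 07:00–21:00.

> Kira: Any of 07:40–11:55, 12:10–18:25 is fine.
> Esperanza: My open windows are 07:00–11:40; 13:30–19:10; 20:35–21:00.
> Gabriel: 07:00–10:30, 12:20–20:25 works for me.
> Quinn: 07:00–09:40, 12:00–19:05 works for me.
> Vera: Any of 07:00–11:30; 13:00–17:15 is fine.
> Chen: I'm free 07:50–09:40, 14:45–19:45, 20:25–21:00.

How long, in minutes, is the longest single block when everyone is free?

150

Kira ∩ Esperanza: 07:40-11:40, 13:30-18:25.
Kira ∩ Esperanza ∩ Gabriel: 07:40-10:30, 13:30-18:25.
Kira ∩ Esperanza ∩ Gabriel ∩ Quinn: 07:40-09:40, 13:30-18:25.
Kira ∩ Esperanza ∩ Gabriel ∩ Quinn ∩ Vera: 07:40-09:40, 13:30-17:15.
Kira ∩ Esperanza ∩ Gabriel ∩ Quinn ∩ Vera ∩ Chen: 07:50-09:40, 14:45-17:15.
Those are the intersection windows.
The longest is 14:45-17:15 at 150 minutes.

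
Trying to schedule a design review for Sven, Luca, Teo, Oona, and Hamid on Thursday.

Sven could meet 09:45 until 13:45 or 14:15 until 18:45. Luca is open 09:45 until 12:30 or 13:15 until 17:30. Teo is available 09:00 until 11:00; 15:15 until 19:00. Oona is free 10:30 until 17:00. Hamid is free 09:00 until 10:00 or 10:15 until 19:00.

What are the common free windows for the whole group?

10:30-11:00, 15:15-17:00

Sven ∩ Luca: 09:45-12:30, 13:15-13:45, 14:15-17:30.
Sven ∩ Luca ∩ Teo: 09:45-11:00, 15:15-17:30.
Sven ∩ Luca ∩ Teo ∩ Oona: 10:30-11:00, 15:15-17:00.
Sven ∩ Luca ∩ Teo ∩ Oona ∩ Hamid: 10:30-11:00, 15:15-17:00.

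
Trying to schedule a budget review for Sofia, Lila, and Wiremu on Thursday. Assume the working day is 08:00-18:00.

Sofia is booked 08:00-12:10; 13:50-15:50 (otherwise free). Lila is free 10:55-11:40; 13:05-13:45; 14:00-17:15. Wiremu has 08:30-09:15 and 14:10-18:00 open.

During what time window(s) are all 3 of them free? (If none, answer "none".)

15:50-17:15

Sofia free: 12:10-13:50, 15:50-18:00 (invert busy blocks within the working day).
Lila free: 10:55-11:40, 13:05-13:45, 14:00-17:15.
Wiremu free: 08:30-09:15, 14:10-18:00.
Sofia ∩ Lila: 13:05-13:45, 15:50-17:15.
Sofia ∩ Lila ∩ Wiremu: 15:50-17:15.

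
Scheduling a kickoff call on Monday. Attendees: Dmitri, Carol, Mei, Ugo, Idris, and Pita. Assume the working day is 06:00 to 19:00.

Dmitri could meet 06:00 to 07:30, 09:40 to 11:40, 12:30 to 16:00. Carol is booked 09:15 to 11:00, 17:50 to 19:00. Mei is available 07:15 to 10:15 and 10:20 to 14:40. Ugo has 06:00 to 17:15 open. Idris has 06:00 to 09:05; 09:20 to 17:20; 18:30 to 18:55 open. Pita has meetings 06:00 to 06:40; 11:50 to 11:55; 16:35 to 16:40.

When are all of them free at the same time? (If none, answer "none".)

07:15-07:30, 11:00-11:40, 12:30-14:40

Dmitri free: 06:00-07:30, 09:40-11:40, 12:30-16:00.
Carol free: 06:00-09:15, 11:00-17:50 (invert busy blocks within the working day).
Mei free: 07:15-10:15, 10:20-14:40.
Ugo free: 06:00-17:15.
Idris free: 06:00-09:05, 09:20-17:20, 18:30-18:55.
Pita free: 06:40-11:50, 11:55-16:35, 16:40-19:00 (invert busy blocks within the working day).
Dmitri ∩ Carol: 06:00-07:30, 11:00-11:40, 12:30-16:00.
Dmitri ∩ Carol ∩ Mei: 07:15-07:30, 11:00-11:40, 12:30-14:40.
Dmitri ∩ Carol ∩ Mei ∩ Ugo: 07:15-07:30, 11:00-11:40, 12:30-14:40.
Dmitri ∩ Carol ∩ Mei ∩ Ugo ∩ Idris: 07:15-07:30, 11:00-11:40, 12:30-14:40.
Dmitri ∩ Carol ∩ Mei ∩ Ugo ∩ Idris ∩ Pita: 07:15-07:30, 11:00-11:40, 12:30-14:40.
So the common availability across everyone is 07:15-07:30, 11:00-11:40, 12:30-14:40.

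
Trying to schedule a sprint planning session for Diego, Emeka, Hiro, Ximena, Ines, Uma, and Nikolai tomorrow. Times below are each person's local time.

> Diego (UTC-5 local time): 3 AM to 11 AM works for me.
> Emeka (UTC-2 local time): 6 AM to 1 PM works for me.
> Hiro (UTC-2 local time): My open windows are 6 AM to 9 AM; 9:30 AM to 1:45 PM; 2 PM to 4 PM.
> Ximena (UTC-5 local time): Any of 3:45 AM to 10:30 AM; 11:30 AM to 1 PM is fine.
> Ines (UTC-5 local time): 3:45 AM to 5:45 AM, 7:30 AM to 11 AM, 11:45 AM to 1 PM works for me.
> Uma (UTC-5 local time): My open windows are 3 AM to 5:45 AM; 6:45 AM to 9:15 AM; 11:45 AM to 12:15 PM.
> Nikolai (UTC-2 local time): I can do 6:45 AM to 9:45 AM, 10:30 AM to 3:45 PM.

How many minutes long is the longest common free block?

Diego in UTC: 08:00-16:00 (add 5h to convert from UTC-5).
Emeka in UTC: 08:00-15:00 (add 2h to convert from UTC-2).
Hiro in UTC: 08:00-11:00, 11:30-15:45, 16:00-18:00 (add 2h to convert from UTC-2).
Ximena in UTC: 08:45-15:30, 16:30-18:00 (add 5h to convert from UTC-5).
Ines in UTC: 08:45-10:45, 12:30-16:00, 16:45-18:00 (add 5h to convert from UTC-5).
Uma in UTC: 08:00-10:45, 11:45-14:15, 16:45-17:15 (add 5h to convert from UTC-5).
Nikolai in UTC: 08:45-11:45, 12:30-17:45 (add 2h to convert from UTC-2).
Diego ∩ Emeka: 08:00-15:00.
Diego ∩ Emeka ∩ Hiro: 08:00-11:00, 11:30-15:00.
Diego ∩ Emeka ∩ Hiro ∩ Ximena: 08:45-11:00, 11:30-15:00.
Diego ∩ Emeka ∩ Hiro ∩ Ximena ∩ Ines: 08:45-10:45, 12:30-15:00.
Diego ∩ Emeka ∩ Hiro ∩ Ximena ∩ Ines ∩ Uma: 08:45-10:45, 12:30-14:15.
Diego ∩ Emeka ∩ Hiro ∩ Ximena ∩ Ines ∩ Uma ∩ Nikolai: 08:45-10:45, 12:30-14:15.
The longest is 08:45-10:45 at 120 minutes.

120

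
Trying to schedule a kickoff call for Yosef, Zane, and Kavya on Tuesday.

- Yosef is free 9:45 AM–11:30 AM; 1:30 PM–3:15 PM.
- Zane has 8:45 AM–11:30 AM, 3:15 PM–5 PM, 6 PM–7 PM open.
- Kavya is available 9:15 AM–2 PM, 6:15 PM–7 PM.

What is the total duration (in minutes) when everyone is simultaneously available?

Yosef ∩ Zane: 09:45-11:30.
Yosef ∩ Zane ∩ Kavya: 09:45-11:30.
That's a single block of 105 minutes.

105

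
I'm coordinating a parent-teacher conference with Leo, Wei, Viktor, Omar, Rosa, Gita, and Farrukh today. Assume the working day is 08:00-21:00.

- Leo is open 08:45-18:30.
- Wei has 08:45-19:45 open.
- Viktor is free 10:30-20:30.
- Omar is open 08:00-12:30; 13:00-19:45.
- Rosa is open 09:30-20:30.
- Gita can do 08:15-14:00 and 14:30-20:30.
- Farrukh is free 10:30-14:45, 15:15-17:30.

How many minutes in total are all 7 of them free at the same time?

330

Leo ∩ Wei: 08:45-18:30.
Leo ∩ Wei ∩ Viktor: 10:30-18:30.
Leo ∩ Wei ∩ Viktor ∩ Omar: 10:30-12:30, 13:00-18:30.
Leo ∩ Wei ∩ Viktor ∩ Omar ∩ Rosa: 10:30-12:30, 13:00-18:30.
Leo ∩ Wei ∩ Viktor ∩ Omar ∩ Rosa ∩ Gita: 10:30-12:30, 13:00-14:00, 14:30-18:30.
Leo ∩ Wei ∩ Viktor ∩ Omar ∩ Rosa ∩ Gita ∩ Farrukh: 10:30-12:30, 13:00-14:00, 14:30-14:45, 15:15-17:30.
So the common availability across everyone is 10:30-12:30, 13:00-14:00, 14:30-14:45, 15:15-17:30.
Summing the common windows: 120 + 60 + 15 + 135 = 330 minutes.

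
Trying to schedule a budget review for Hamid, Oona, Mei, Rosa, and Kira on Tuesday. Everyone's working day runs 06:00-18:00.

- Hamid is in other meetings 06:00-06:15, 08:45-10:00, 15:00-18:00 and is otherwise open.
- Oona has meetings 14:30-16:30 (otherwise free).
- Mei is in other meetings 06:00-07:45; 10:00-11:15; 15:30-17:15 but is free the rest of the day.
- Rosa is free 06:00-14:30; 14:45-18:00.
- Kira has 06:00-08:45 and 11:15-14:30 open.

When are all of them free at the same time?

07:45-08:45, 11:15-14:30

Hamid free: 06:15-08:45, 10:00-15:00 (invert busy blocks within the working day).
Oona free: 06:00-14:30, 16:30-18:00 (invert busy blocks within the working day).
Mei free: 07:45-10:00, 11:15-15:30, 17:15-18:00 (invert busy blocks within the working day).
Rosa free: 06:00-14:30, 14:45-18:00.
Kira free: 06:00-08:45, 11:15-14:30.
Hamid ∩ Oona: 06:15-08:45, 10:00-14:30.
Hamid ∩ Oona ∩ Mei: 07:45-08:45, 11:15-14:30.
Hamid ∩ Oona ∩ Mei ∩ Rosa: 07:45-08:45, 11:15-14:30.
Hamid ∩ Oona ∩ Mei ∩ Rosa ∩ Kira: 07:45-08:45, 11:15-14:30.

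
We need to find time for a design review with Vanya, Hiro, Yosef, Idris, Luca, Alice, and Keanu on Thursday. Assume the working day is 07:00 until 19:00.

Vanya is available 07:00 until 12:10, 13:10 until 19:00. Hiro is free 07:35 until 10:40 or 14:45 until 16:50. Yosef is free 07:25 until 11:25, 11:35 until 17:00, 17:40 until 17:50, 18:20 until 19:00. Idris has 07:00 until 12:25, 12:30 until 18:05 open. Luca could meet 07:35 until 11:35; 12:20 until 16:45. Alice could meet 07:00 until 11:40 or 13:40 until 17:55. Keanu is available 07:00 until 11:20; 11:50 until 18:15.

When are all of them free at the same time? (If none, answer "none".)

07:35-10:40, 14:45-16:45

Vanya ∩ Hiro: 07:35-10:40, 14:45-16:50.
Vanya ∩ Hiro ∩ Yosef: 07:35-10:40, 14:45-16:50.
Vanya ∩ Hiro ∩ Yosef ∩ Idris: 07:35-10:40, 14:45-16:50.
Vanya ∩ Hiro ∩ Yosef ∩ Idris ∩ Luca: 07:35-10:40, 14:45-16:45.
Vanya ∩ Hiro ∩ Yosef ∩ Idris ∩ Luca ∩ Alice: 07:35-10:40, 14:45-16:45.
Vanya ∩ Hiro ∩ Yosef ∩ Idris ∩ Luca ∩ Alice ∩ Keanu: 07:35-10:40, 14:45-16:45.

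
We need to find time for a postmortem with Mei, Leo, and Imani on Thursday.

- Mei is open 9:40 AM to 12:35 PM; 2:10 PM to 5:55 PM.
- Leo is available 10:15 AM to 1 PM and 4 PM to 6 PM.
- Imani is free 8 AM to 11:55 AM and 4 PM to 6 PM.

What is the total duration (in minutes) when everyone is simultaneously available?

Mei ∩ Leo: 10:15-12:35, 16:00-17:55.
Mei ∩ Leo ∩ Imani: 10:15-11:55, 16:00-17:55.
Summing the common windows: 100 + 115 = 215 minutes.

215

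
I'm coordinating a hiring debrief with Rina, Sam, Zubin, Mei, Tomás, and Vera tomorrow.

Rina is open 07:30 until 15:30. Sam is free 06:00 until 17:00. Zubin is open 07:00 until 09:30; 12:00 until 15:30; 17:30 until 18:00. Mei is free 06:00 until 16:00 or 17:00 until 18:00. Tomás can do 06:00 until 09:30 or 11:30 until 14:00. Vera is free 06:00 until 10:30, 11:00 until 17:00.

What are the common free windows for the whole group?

07:30-09:30, 12:00-14:00

Rina ∩ Sam: 07:30-15:30.
Rina ∩ Sam ∩ Zubin: 07:30-09:30, 12:00-15:30.
Rina ∩ Sam ∩ Zubin ∩ Mei: 07:30-09:30, 12:00-15:30.
Rina ∩ Sam ∩ Zubin ∩ Mei ∩ Tomás: 07:30-09:30, 12:00-14:00.
Rina ∩ Sam ∩ Zubin ∩ Mei ∩ Tomás ∩ Vera: 07:30-09:30, 12:00-14:00.
Those are the intersection windows.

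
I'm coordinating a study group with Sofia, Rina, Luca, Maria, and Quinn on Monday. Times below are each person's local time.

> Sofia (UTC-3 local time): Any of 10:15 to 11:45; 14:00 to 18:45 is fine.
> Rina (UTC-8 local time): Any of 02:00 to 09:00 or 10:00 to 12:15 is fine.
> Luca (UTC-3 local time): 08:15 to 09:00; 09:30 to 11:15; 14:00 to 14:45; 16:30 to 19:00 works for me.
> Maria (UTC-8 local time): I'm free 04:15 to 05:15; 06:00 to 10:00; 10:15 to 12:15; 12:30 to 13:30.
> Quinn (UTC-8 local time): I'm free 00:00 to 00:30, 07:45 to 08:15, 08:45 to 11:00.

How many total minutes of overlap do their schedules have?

Sofia in UTC: 13:15-14:45, 17:00-21:45 (add 3h to convert from UTC-3).
Rina in UTC: 10:00-17:00, 18:00-20:15 (add 8h to convert from UTC-8).
Luca in UTC: 11:15-12:00, 12:30-14:15, 17:00-17:45, 19:30-22:00 (add 3h to convert from UTC-3).
Maria in UTC: 12:15-13:15, 14:00-18:00, 18:15-20:15, 20:30-21:30 (add 8h to convert from UTC-8).
Quinn in UTC: 08:00-08:30, 15:45-16:15, 16:45-19:00 (add 8h to convert from UTC-8).
Sofia ∩ Rina: 13:15-14:45, 18:00-20:15.
Sofia ∩ Rina ∩ Luca: 13:15-14:15, 19:30-20:15.
Sofia ∩ Rina ∩ Luca ∩ Maria: 14:00-14:15, 19:30-20:15.
Sofia ∩ Rina ∩ Luca ∩ Maria ∩ Quinn: ∅.
There is no time when everyone is free.
There is no common window, so the total is 0 minutes.

0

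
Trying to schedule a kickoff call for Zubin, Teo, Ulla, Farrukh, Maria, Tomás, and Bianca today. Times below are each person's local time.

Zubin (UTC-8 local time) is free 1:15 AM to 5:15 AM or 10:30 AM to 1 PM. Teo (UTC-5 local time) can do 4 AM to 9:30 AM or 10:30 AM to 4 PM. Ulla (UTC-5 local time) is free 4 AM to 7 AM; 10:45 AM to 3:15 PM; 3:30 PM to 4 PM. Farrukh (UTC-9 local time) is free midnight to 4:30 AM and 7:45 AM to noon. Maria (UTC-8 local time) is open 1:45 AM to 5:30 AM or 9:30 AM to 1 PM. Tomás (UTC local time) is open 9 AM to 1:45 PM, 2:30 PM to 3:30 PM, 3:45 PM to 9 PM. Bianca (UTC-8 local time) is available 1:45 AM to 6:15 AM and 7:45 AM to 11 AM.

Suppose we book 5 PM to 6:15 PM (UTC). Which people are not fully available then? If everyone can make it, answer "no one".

Zubin in UTC: 09:15-13:15, 18:30-21:00 (add 8h to convert from UTC-8).
Teo in UTC: 09:00-14:30, 15:30-21:00 (add 5h to convert from UTC-5).
Ulla in UTC: 09:00-12:00, 15:45-20:15, 20:30-21:00 (add 5h to convert from UTC-5).
Farrukh in UTC: 09:00-13:30, 16:45-21:00 (add 9h to convert from UTC-9).
Maria in UTC: 09:45-13:30, 17:30-21:00 (add 8h to convert from UTC-8).
Tomás in UTC: 09:00-13:45, 14:30-15:30, 15:45-21:00.
Bianca in UTC: 09:45-14:15, 15:45-19:00 (add 8h to convert from UTC-8).
Zubin: not fully free for 17:00-18:15. Teo: free for 17:00-18:15. Ulla: free for 17:00-18:15. Farrukh: free for 17:00-18:15. Maria: not fully free for 17:00-18:15. Tomás: free for 17:00-18:15. Bianca: free for 17:00-18:15.

Maria, Zubin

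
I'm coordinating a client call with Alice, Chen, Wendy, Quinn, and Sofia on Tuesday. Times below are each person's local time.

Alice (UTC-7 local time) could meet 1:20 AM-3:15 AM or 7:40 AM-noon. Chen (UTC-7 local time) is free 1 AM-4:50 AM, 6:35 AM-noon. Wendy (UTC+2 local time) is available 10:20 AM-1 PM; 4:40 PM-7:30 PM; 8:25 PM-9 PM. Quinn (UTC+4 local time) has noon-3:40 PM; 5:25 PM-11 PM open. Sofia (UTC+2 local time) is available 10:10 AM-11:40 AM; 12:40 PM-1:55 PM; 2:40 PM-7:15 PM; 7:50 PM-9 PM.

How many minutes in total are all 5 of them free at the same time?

Alice in UTC: 08:20-10:15, 14:40-19:00 (add 7h to convert from UTC-7).
Chen in UTC: 08:00-11:50, 13:35-19:00 (add 7h to convert from UTC-7).
Wendy in UTC: 08:20-11:00, 14:40-17:30, 18:25-19:00 (subtract 2h to convert from UTC+2).
Quinn in UTC: 08:00-11:40, 13:25-19:00 (subtract 4h to convert from UTC+4).
Sofia in UTC: 08:10-09:40, 10:40-11:55, 12:40-17:15, 17:50-19:00 (subtract 2h to convert from UTC+2).
Alice ∩ Chen: 08:20-10:15, 14:40-19:00.
Alice ∩ Chen ∩ Wendy: 08:20-10:15, 14:40-17:30, 18:25-19:00.
Alice ∩ Chen ∩ Wendy ∩ Quinn: 08:20-10:15, 14:40-17:30, 18:25-19:00.
Alice ∩ Chen ∩ Wendy ∩ Quinn ∩ Sofia: 08:20-09:40, 14:40-17:15, 18:25-19:00.
Summing the common windows: 80 + 155 + 35 = 270 minutes.

270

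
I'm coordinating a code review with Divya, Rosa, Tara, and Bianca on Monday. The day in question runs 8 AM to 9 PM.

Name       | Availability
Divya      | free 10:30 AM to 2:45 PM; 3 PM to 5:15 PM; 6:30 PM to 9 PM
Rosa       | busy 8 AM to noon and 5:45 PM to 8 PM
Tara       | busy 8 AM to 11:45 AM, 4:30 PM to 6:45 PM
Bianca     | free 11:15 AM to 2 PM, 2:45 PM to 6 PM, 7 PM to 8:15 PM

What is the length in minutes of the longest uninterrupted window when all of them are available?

120

Divya free: 10:30-14:45, 15:00-17:15, 18:30-21:00.
Rosa free: 12:00-17:45, 20:00-21:00 (invert busy blocks within the working day).
Tara free: 11:45-16:30, 18:45-21:00 (invert busy blocks within the working day).
Bianca free: 11:15-14:00, 14:45-18:00, 19:00-20:15.
Divya ∩ Rosa: 12:00-14:45, 15:00-17:15, 20:00-21:00.
Divya ∩ Rosa ∩ Tara: 12:00-14:45, 15:00-16:30, 20:00-21:00.
Divya ∩ Rosa ∩ Tara ∩ Bianca: 12:00-14:00, 15:00-16:30, 20:00-20:15.
Those are the intersection windows.
The longest is 12:00-14:00 at 120 minutes.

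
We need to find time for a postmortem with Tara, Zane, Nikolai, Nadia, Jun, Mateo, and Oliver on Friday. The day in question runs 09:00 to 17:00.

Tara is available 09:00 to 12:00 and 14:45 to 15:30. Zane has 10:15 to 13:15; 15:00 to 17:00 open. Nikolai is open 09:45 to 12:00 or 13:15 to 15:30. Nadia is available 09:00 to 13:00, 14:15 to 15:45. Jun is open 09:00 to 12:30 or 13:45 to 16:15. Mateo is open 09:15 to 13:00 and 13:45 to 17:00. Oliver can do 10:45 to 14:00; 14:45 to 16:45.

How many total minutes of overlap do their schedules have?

105

Tara ∩ Zane: 10:15-12:00, 15:00-15:30.
Tara ∩ Zane ∩ Nikolai: 10:15-12:00, 15:00-15:30.
Tara ∩ Zane ∩ Nikolai ∩ Nadia: 10:15-12:00, 15:00-15:30.
Tara ∩ Zane ∩ Nikolai ∩ Nadia ∩ Jun: 10:15-12:00, 15:00-15:30.
Tara ∩ Zane ∩ Nikolai ∩ Nadia ∩ Jun ∩ Mateo: 10:15-12:00, 15:00-15:30.
Tara ∩ Zane ∩ Nikolai ∩ Nadia ∩ Jun ∩ Mateo ∩ Oliver: 10:45-12:00, 15:00-15:30.
Those are the intersection windows.
Summing the common windows: 75 + 30 = 105 minutes.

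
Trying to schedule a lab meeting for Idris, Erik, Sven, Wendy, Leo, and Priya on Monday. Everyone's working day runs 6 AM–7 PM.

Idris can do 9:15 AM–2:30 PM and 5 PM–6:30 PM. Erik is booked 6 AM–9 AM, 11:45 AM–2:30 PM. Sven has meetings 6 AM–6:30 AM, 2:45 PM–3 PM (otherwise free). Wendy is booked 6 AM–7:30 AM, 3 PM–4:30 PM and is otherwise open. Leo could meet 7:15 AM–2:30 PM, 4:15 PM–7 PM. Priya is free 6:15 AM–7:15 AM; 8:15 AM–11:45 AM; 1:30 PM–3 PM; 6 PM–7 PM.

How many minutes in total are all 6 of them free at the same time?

180

Idris free: 09:15-14:30, 17:00-18:30.
Erik free: 09:00-11:45, 14:30-19:00 (invert busy blocks within the working day).
Sven free: 06:30-14:45, 15:00-19:00 (invert busy blocks within the working day).
Wendy free: 07:30-15:00, 16:30-19:00 (invert busy blocks within the working day).
Leo free: 07:15-14:30, 16:15-19:00.
Priya free: 06:15-07:15, 08:15-11:45, 13:30-15:00, 18:00-19:00.
Idris ∩ Erik: 09:15-11:45, 17:00-18:30.
Idris ∩ Erik ∩ Sven: 09:15-11:45, 17:00-18:30.
Idris ∩ Erik ∩ Sven ∩ Wendy: 09:15-11:45, 17:00-18:30.
Idris ∩ Erik ∩ Sven ∩ Wendy ∩ Leo: 09:15-11:45, 17:00-18:30.
Idris ∩ Erik ∩ Sven ∩ Wendy ∩ Leo ∩ Priya: 09:15-11:45, 18:00-18:30.
So the common availability across everyone is 09:15-11:45, 18:00-18:30.
Summing the common windows: 150 + 30 = 180 minutes.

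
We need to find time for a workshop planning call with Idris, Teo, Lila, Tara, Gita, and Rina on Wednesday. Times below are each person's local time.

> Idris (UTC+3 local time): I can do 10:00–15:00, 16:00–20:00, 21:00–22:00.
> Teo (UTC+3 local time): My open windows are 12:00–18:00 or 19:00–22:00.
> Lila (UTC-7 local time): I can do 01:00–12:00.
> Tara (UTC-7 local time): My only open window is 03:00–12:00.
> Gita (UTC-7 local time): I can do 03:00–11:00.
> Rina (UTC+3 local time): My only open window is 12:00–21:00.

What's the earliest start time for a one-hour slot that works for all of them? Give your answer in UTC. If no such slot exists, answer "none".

Idris in UTC: 07:00-12:00, 13:00-17:00, 18:00-19:00 (subtract 3h to convert from UTC+3).
Teo in UTC: 09:00-15:00, 16:00-19:00 (subtract 3h to convert from UTC+3).
Lila in UTC: 08:00-19:00 (add 7h to convert from UTC-7).
Tara in UTC: 10:00-19:00 (add 7h to convert from UTC-7).
Gita in UTC: 10:00-18:00 (add 7h to convert from UTC-7).
Rina in UTC: 09:00-18:00 (subtract 3h to convert from UTC+3).
Idris ∩ Teo: 09:00-12:00, 13:00-15:00, 16:00-17:00, 18:00-19:00.
Idris ∩ Teo ∩ Lila: 09:00-12:00, 13:00-15:00, 16:00-17:00, 18:00-19:00.
Idris ∩ Teo ∩ Lila ∩ Tara: 10:00-12:00, 13:00-15:00, 16:00-17:00, 18:00-19:00.
Idris ∩ Teo ∩ Lila ∩ Tara ∩ Gita: 10:00-12:00, 13:00-15:00, 16:00-17:00.
Idris ∩ Teo ∩ Lila ∩ Tara ∩ Gita ∩ Rina: 10:00-12:00, 13:00-15:00, 16:00-17:00.
The first common window of at least 60 minutes is 10:00-12:00, so the earliest start is 10:00.

10:00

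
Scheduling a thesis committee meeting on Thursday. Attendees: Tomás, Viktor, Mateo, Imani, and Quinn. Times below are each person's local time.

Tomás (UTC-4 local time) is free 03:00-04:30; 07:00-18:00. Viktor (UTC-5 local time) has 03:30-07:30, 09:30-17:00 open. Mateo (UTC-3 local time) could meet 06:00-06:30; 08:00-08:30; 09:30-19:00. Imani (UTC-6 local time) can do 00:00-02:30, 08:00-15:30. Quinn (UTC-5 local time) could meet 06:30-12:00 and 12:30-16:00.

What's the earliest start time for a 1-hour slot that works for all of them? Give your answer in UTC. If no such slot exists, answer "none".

Tomás in UTC: 07:00-08:30, 11:00-22:00 (add 4h to convert from UTC-4).
Viktor in UTC: 08:30-12:30, 14:30-22:00 (add 5h to convert from UTC-5).
Mateo in UTC: 09:00-09:30, 11:00-11:30, 12:30-22:00 (add 3h to convert from UTC-3).
Imani in UTC: 06:00-08:30, 14:00-21:30 (add 6h to convert from UTC-6).
Quinn in UTC: 11:30-17:00, 17:30-21:00 (add 5h to convert from UTC-5).
Tomás ∩ Viktor: 11:00-12:30, 14:30-22:00.
Tomás ∩ Viktor ∩ Mateo: 11:00-11:30, 14:30-22:00.
Tomás ∩ Viktor ∩ Mateo ∩ Imani: 14:30-21:30.
Tomás ∩ Viktor ∩ Mateo ∩ Imani ∩ Quinn: 14:30-17:00, 17:30-21:00.
The first common window of at least 60 minutes is 14:30-17:00, so the earliest start is 14:30.

14:30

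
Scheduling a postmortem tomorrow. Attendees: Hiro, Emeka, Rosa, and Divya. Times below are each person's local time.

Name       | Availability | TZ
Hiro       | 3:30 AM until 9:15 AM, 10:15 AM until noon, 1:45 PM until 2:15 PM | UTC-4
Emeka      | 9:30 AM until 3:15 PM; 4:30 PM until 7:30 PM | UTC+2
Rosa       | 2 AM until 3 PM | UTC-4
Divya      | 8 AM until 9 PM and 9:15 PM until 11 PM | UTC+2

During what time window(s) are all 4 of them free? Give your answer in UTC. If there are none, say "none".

07:30-13:15, 14:30-16:00

Hiro in UTC: 07:30-13:15, 14:15-16:00, 17:45-18:15 (add 4h to convert from UTC-4).
Emeka in UTC: 07:30-13:15, 14:30-17:30 (subtract 2h to convert from UTC+2).
Rosa in UTC: 06:00-19:00 (add 4h to convert from UTC-4).
Divya in UTC: 06:00-19:00, 19:15-21:00 (subtract 2h to convert from UTC+2).
Hiro ∩ Emeka: 07:30-13:15, 14:30-16:00.
Hiro ∩ Emeka ∩ Rosa: 07:30-13:15, 14:30-16:00.
Hiro ∩ Emeka ∩ Rosa ∩ Divya: 07:30-13:15, 14:30-16:00.
Those are the intersection windows.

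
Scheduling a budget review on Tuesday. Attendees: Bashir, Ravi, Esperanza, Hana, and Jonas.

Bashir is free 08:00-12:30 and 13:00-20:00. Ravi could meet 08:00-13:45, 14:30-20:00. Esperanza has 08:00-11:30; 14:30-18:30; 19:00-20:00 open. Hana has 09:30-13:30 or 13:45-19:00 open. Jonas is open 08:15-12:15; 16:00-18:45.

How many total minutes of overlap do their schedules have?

270

Bashir ∩ Ravi: 08:00-12:30, 13:00-13:45, 14:30-20:00.
Bashir ∩ Ravi ∩ Esperanza: 08:00-11:30, 14:30-18:30, 19:00-20:00.
Bashir ∩ Ravi ∩ Esperanza ∩ Hana: 09:30-11:30, 14:30-18:30.
Bashir ∩ Ravi ∩ Esperanza ∩ Hana ∩ Jonas: 09:30-11:30, 16:00-18:30.
Summing the common windows: 120 + 150 = 270 minutes.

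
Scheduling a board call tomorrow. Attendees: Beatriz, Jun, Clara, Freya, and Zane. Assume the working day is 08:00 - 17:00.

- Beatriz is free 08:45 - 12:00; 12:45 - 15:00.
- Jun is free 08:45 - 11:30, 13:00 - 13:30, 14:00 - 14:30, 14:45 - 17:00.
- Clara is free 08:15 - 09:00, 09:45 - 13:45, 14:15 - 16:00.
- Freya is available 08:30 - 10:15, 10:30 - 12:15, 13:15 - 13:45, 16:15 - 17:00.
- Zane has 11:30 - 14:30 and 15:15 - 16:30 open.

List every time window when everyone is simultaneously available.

Beatriz ∩ Jun: 08:45-11:30, 13:00-13:30, 14:00-14:30, 14:45-15:00.
Beatriz ∩ Jun ∩ Clara: 08:45-09:00, 09:45-11:30, 13:00-13:30, 14:15-14:30, 14:45-15:00.
Beatriz ∩ Jun ∩ Clara ∩ Freya: 08:45-09:00, 09:45-10:15, 10:30-11:30, 13:15-13:30.
Beatriz ∩ Jun ∩ Clara ∩ Freya ∩ Zane: 13:15-13:30.

13:15-13:30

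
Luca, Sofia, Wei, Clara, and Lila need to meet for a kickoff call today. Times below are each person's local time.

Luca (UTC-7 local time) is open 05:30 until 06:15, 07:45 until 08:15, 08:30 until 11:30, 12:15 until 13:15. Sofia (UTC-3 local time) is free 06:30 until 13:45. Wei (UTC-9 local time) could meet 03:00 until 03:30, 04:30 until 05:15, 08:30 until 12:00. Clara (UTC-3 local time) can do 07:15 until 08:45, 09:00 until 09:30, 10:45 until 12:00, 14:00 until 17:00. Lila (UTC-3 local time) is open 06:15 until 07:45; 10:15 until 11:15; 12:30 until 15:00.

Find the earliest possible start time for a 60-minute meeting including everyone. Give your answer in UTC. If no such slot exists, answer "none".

none

Luca in UTC: 12:30-13:15, 14:45-15:15, 15:30-18:30, 19:15-20:15 (add 7h to convert from UTC-7).
Sofia in UTC: 09:30-16:45 (add 3h to convert from UTC-3).
Wei in UTC: 12:00-12:30, 13:30-14:15, 17:30-21:00 (add 9h to convert from UTC-9).
Clara in UTC: 10:15-11:45, 12:00-12:30, 13:45-15:00, 17:00-20:00 (add 3h to convert from UTC-3).
Lila in UTC: 09:15-10:45, 13:15-14:15, 15:30-18:00 (add 3h to convert from UTC-3).
Luca ∩ Sofia: 12:30-13:15, 14:45-15:15, 15:30-16:45.
Luca ∩ Sofia ∩ Wei: ∅.
Luca ∩ Sofia ∩ Wei ∩ Clara: ∅.
Luca ∩ Sofia ∩ Wei ∩ Clara ∩ Lila: ∅.
There is no time when everyone is free.
No common window is at least 60 minutes long.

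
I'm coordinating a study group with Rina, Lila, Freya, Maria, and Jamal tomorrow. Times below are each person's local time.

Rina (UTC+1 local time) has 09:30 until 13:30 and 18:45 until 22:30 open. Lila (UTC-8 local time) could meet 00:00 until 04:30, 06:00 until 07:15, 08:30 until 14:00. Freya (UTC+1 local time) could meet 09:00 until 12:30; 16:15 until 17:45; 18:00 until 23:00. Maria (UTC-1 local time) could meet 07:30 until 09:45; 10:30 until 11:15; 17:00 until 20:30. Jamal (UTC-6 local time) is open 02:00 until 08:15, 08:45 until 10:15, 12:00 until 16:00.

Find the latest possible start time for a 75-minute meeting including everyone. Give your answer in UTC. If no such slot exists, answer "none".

Rina in UTC: 08:30-12:30, 17:45-21:30 (subtract 1h to convert from UTC+1).
Lila in UTC: 08:00-12:30, 14:00-15:15, 16:30-22:00 (add 8h to convert from UTC-8).
Freya in UTC: 08:00-11:30, 15:15-16:45, 17:00-22:00 (subtract 1h to convert from UTC+1).
Maria in UTC: 08:30-10:45, 11:30-12:15, 18:00-21:30 (add 1h to convert from UTC-1).
Jamal in UTC: 08:00-14:15, 14:45-16:15, 18:00-22:00 (add 6h to convert from UTC-6).
Rina ∩ Lila: 08:30-12:30, 17:45-21:30.
Rina ∩ Lila ∩ Freya: 08:30-11:30, 17:45-21:30.
Rina ∩ Lila ∩ Freya ∩ Maria: 08:30-10:45, 18:00-21:30.
Rina ∩ Lila ∩ Freya ∩ Maria ∩ Jamal: 08:30-10:45, 18:00-21:30.
The last common window of at least 75 minutes is 18:00-21:30; a 75-minute meeting can start as late as 20:15 and still end by 21:30.

20:15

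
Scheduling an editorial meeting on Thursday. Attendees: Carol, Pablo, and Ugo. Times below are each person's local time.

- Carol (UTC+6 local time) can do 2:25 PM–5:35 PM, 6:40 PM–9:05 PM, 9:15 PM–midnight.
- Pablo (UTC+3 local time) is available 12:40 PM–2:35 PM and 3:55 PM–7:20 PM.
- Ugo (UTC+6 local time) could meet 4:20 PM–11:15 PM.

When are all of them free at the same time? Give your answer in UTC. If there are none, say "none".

Carol in UTC: 08:25-11:35, 12:40-15:05, 15:15-18:00 (subtract 6h to convert from UTC+6).
Pablo in UTC: 09:40-11:35, 12:55-16:20 (subtract 3h to convert from UTC+3).
Ugo in UTC: 10:20-17:15 (subtract 6h to convert from UTC+6).
Carol ∩ Pablo: 09:40-11:35, 12:55-15:05, 15:15-16:20.
Carol ∩ Pablo ∩ Ugo: 10:20-11:35, 12:55-15:05, 15:15-16:20.

10:20-11:35, 12:55-15:05, 15:15-16:20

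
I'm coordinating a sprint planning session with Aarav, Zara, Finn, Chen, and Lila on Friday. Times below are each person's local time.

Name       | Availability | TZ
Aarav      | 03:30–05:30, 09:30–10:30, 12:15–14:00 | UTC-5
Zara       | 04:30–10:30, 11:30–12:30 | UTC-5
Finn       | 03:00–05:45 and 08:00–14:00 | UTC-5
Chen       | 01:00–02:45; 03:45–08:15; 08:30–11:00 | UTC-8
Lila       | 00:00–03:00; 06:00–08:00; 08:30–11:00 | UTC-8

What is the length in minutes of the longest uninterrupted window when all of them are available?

Aarav in UTC: 08:30-10:30, 14:30-15:30, 17:15-19:00 (add 5h to convert from UTC-5).
Zara in UTC: 09:30-15:30, 16:30-17:30 (add 5h to convert from UTC-5).
Finn in UTC: 08:00-10:45, 13:00-19:00 (add 5h to convert from UTC-5).
Chen in UTC: 09:00-10:45, 11:45-16:15, 16:30-19:00 (add 8h to convert from UTC-8).
Lila in UTC: 08:00-11:00, 14:00-16:00, 16:30-19:00 (add 8h to convert from UTC-8).
Aarav ∩ Zara: 09:30-10:30, 14:30-15:30, 17:15-17:30.
Aarav ∩ Zara ∩ Finn: 09:30-10:30, 14:30-15:30, 17:15-17:30.
Aarav ∩ Zara ∩ Finn ∩ Chen: 09:30-10:30, 14:30-15:30, 17:15-17:30.
Aarav ∩ Zara ∩ Finn ∩ Chen ∩ Lila: 09:30-10:30, 14:30-15:30, 17:15-17:30.
The longest is 09:30-10:30 at 60 minutes.

60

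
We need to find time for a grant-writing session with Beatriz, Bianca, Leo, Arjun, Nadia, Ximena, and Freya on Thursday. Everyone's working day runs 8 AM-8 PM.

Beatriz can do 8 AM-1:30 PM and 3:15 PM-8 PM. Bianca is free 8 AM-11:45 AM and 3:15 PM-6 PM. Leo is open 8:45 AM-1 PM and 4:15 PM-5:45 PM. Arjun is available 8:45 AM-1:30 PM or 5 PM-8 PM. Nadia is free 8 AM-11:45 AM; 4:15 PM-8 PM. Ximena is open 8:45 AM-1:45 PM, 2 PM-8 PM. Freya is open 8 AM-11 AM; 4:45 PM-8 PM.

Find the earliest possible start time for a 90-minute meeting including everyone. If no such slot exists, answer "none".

Beatriz ∩ Bianca: 08:00-11:45, 15:15-18:00.
Beatriz ∩ Bianca ∩ Leo: 08:45-11:45, 16:15-17:45.
Beatriz ∩ Bianca ∩ Leo ∩ Arjun: 08:45-11:45, 17:00-17:45.
Beatriz ∩ Bianca ∩ Leo ∩ Arjun ∩ Nadia: 08:45-11:45, 17:00-17:45.
Beatriz ∩ Bianca ∩ Leo ∩ Arjun ∩ Nadia ∩ Ximena: 08:45-11:45, 17:00-17:45.
Beatriz ∩ Bianca ∩ Leo ∩ Arjun ∩ Nadia ∩ Ximena ∩ Freya: 08:45-11:00, 17:00-17:45.
The first common window of at least 90 minutes is 08:45-11:00, so the earliest start is 08:45.

08:45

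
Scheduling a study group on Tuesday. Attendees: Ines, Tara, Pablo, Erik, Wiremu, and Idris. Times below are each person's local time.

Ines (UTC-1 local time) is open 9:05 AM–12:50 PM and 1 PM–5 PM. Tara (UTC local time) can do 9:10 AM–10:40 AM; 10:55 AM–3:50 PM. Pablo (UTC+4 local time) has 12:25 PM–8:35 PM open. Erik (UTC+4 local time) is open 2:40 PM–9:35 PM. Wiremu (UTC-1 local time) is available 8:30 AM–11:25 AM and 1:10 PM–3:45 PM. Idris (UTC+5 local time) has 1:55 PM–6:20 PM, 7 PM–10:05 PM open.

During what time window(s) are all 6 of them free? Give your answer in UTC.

Ines in UTC: 10:05-13:50, 14:00-18:00 (add 1h to convert from UTC-1).
Tara in UTC: 09:10-10:40, 10:55-15:50.
Pablo in UTC: 08:25-16:35 (subtract 4h to convert from UTC+4).
Erik in UTC: 10:40-17:35 (subtract 4h to convert from UTC+4).
Wiremu in UTC: 09:30-12:25, 14:10-16:45 (add 1h to convert from UTC-1).
Idris in UTC: 08:55-13:20, 14:00-17:05 (subtract 5h to convert from UTC+5).
Ines ∩ Tara: 10:05-10:40, 10:55-13:50, 14:00-15:50.
Ines ∩ Tara ∩ Pablo: 10:05-10:40, 10:55-13:50, 14:00-15:50.
Ines ∩ Tara ∩ Pablo ∩ Erik: 10:55-13:50, 14:00-15:50.
Ines ∩ Tara ∩ Pablo ∩ Erik ∩ Wiremu: 10:55-12:25, 14:10-15:50.
Ines ∩ Tara ∩ Pablo ∩ Erik ∩ Wiremu ∩ Idris: 10:55-12:25, 14:10-15:50.
Those are the intersection windows.

10:55-12:25, 14:10-15:50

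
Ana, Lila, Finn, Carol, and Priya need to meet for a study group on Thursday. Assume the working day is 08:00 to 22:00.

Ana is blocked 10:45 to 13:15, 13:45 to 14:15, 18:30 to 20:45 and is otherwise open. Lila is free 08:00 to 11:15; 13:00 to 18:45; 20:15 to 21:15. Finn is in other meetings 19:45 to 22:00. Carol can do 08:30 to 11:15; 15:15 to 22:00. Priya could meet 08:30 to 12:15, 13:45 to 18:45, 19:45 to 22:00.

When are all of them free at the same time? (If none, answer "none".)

08:30-10:45, 15:15-18:30

Ana free: 08:00-10:45, 13:15-13:45, 14:15-18:30, 20:45-22:00 (invert busy blocks within the working day).
Lila free: 08:00-11:15, 13:00-18:45, 20:15-21:15.
Finn free: 08:00-19:45 (invert busy blocks within the working day).
Carol free: 08:30-11:15, 15:15-22:00.
Priya free: 08:30-12:15, 13:45-18:45, 19:45-22:00.
Ana ∩ Lila: 08:00-10:45, 13:15-13:45, 14:15-18:30, 20:45-21:15.
Ana ∩ Lila ∩ Finn: 08:00-10:45, 13:15-13:45, 14:15-18:30.
Ana ∩ Lila ∩ Finn ∩ Carol: 08:30-10:45, 15:15-18:30.
Ana ∩ Lila ∩ Finn ∩ Carol ∩ Priya: 08:30-10:45, 15:15-18:30.
So the common availability across everyone is 08:30-10:45, 15:15-18:30.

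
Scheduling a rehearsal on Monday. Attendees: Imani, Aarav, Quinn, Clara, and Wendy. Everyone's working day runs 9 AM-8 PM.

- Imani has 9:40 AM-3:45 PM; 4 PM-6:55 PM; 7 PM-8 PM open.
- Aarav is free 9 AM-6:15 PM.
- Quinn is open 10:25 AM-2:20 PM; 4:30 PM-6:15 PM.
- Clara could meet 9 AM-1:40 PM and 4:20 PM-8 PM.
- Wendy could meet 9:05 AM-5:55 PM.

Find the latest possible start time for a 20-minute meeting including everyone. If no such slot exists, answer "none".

17:35

Imani ∩ Aarav: 09:40-15:45, 16:00-18:15.
Imani ∩ Aarav ∩ Quinn: 10:25-14:20, 16:30-18:15.
Imani ∩ Aarav ∩ Quinn ∩ Clara: 10:25-13:40, 16:30-18:15.
Imani ∩ Aarav ∩ Quinn ∩ Clara ∩ Wendy: 10:25-13:40, 16:30-17:55.
So the common availability across everyone is 10:25-13:40, 16:30-17:55.
The last common window of at least 20 minutes is 16:30-17:55; a 20-minute meeting can start as late as 17:35 and still end by 17:55.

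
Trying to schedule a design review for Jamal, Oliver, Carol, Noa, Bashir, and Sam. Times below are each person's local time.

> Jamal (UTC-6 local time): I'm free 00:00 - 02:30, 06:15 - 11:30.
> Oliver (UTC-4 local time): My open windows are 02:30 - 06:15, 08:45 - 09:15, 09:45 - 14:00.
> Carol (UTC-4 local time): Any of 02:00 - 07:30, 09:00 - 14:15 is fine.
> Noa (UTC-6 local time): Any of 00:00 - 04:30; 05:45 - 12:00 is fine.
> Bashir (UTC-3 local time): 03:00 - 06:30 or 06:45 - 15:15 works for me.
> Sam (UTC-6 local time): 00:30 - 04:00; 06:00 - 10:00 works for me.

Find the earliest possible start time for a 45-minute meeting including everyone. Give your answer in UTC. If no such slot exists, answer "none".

06:30

Jamal in UTC: 06:00-08:30, 12:15-17:30 (add 6h to convert from UTC-6).
Oliver in UTC: 06:30-10:15, 12:45-13:15, 13:45-18:00 (add 4h to convert from UTC-4).
Carol in UTC: 06:00-11:30, 13:00-18:15 (add 4h to convert from UTC-4).
Noa in UTC: 06:00-10:30, 11:45-18:00 (add 6h to convert from UTC-6).
Bashir in UTC: 06:00-09:30, 09:45-18:15 (add 3h to convert from UTC-3).
Sam in UTC: 06:30-10:00, 12:00-16:00 (add 6h to convert from UTC-6).
Jamal ∩ Oliver: 06:30-08:30, 12:45-13:15, 13:45-17:30.
Jamal ∩ Oliver ∩ Carol: 06:30-08:30, 13:00-13:15, 13:45-17:30.
Jamal ∩ Oliver ∩ Carol ∩ Noa: 06:30-08:30, 13:00-13:15, 13:45-17:30.
Jamal ∩ Oliver ∩ Carol ∩ Noa ∩ Bashir: 06:30-08:30, 13:00-13:15, 13:45-17:30.
Jamal ∩ Oliver ∩ Carol ∩ Noa ∩ Bashir ∩ Sam: 06:30-08:30, 13:00-13:15, 13:45-16:00.
The first common window of at least 45 minutes is 06:30-08:30, so the earliest start is 06:30.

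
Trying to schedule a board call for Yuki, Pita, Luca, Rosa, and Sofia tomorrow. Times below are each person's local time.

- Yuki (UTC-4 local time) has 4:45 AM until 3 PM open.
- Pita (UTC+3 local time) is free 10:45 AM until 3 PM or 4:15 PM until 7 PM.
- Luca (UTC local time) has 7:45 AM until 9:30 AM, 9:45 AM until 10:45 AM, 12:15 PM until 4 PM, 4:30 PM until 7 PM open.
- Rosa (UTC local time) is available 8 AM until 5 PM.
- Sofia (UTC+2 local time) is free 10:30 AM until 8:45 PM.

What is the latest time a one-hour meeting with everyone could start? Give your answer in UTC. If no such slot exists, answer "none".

15:00

Yuki in UTC: 08:45-19:00 (add 4h to convert from UTC-4).
Pita in UTC: 07:45-12:00, 13:15-16:00 (subtract 3h to convert from UTC+3).
Luca in UTC: 07:45-09:30, 09:45-10:45, 12:15-16:00, 16:30-19:00.
Rosa in UTC: 08:00-17:00.
Sofia in UTC: 08:30-18:45 (subtract 2h to convert from UTC+2).
Yuki ∩ Pita: 08:45-12:00, 13:15-16:00.
Yuki ∩ Pita ∩ Luca: 08:45-09:30, 09:45-10:45, 13:15-16:00.
Yuki ∩ Pita ∩ Luca ∩ Rosa: 08:45-09:30, 09:45-10:45, 13:15-16:00.
Yuki ∩ Pita ∩ Luca ∩ Rosa ∩ Sofia: 08:45-09:30, 09:45-10:45, 13:15-16:00.
The last common window of at least 60 minutes is 13:15-16:00; a 60-minute meeting can start as late as 15:00 and still end by 16:00.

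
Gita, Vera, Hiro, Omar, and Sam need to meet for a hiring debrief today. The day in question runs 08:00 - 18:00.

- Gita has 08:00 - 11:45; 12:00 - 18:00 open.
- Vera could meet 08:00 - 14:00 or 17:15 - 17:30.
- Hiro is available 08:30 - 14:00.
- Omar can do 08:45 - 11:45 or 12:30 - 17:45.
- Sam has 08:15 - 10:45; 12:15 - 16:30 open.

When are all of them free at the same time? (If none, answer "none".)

08:45-10:45, 12:30-14:00

Gita ∩ Vera: 08:00-11:45, 12:00-14:00, 17:15-17:30.
Gita ∩ Vera ∩ Hiro: 08:30-11:45, 12:00-14:00.
Gita ∩ Vera ∩ Hiro ∩ Omar: 08:45-11:45, 12:30-14:00.
Gita ∩ Vera ∩ Hiro ∩ Omar ∩ Sam: 08:45-10:45, 12:30-14:00.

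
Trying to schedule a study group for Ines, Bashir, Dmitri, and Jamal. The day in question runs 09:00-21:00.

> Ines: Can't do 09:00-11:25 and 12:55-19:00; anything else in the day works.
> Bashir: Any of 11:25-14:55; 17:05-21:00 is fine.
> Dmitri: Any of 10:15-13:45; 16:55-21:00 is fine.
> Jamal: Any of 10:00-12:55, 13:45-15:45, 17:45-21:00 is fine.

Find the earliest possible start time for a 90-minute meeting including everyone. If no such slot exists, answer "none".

Ines free: 11:25-12:55, 19:00-21:00 (invert busy blocks within the working day).
Bashir free: 11:25-14:55, 17:05-21:00.
Dmitri free: 10:15-13:45, 16:55-21:00.
Jamal free: 10:00-12:55, 13:45-15:45, 17:45-21:00.
Ines ∩ Bashir: 11:25-12:55, 19:00-21:00.
Ines ∩ Bashir ∩ Dmitri: 11:25-12:55, 19:00-21:00.
Ines ∩ Bashir ∩ Dmitri ∩ Jamal: 11:25-12:55, 19:00-21:00.
The first common window of at least 90 minutes is 11:25-12:55, so the earliest start is 11:25.

11:25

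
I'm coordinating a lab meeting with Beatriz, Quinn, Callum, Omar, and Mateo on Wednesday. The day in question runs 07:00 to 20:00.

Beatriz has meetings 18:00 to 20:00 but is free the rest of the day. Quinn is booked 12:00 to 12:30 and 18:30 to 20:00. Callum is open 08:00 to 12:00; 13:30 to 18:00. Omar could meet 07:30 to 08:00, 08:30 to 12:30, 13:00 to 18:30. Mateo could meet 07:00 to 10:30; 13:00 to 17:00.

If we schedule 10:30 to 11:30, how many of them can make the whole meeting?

4

Beatriz free: 07:00-18:00 (invert busy blocks within the working day).
Quinn free: 07:00-12:00, 12:30-18:30 (invert busy blocks within the working day).
Callum free: 08:00-12:00, 13:30-18:00.
Omar free: 07:30-08:00, 08:30-12:30, 13:00-18:30.
Mateo free: 07:00-10:30, 13:00-17:00.
Beatriz, Quinn, Callum, and Omar can make the full 10:30-11:30 slot — that's 4.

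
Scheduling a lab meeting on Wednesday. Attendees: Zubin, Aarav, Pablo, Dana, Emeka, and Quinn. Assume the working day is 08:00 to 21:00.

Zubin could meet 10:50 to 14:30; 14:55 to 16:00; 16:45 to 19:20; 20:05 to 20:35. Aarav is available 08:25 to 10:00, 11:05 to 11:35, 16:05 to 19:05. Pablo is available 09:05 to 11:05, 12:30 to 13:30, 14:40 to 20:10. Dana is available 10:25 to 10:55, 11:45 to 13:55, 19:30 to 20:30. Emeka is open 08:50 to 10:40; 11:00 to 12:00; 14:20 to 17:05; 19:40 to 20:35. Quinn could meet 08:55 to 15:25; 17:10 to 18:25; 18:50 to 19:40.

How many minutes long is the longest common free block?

Zubin ∩ Aarav: 11:05-11:35, 16:45-19:05.
Zubin ∩ Aarav ∩ Pablo: 16:45-19:05.
Zubin ∩ Aarav ∩ Pablo ∩ Dana: ∅.
Zubin ∩ Aarav ∩ Pablo ∩ Dana ∩ Emeka: ∅.
Zubin ∩ Aarav ∩ Pablo ∩ Dana ∩ Emeka ∩ Quinn: ∅.
There is no time when everyone is free.
No common window exists, so the longest block is 0 minutes.

0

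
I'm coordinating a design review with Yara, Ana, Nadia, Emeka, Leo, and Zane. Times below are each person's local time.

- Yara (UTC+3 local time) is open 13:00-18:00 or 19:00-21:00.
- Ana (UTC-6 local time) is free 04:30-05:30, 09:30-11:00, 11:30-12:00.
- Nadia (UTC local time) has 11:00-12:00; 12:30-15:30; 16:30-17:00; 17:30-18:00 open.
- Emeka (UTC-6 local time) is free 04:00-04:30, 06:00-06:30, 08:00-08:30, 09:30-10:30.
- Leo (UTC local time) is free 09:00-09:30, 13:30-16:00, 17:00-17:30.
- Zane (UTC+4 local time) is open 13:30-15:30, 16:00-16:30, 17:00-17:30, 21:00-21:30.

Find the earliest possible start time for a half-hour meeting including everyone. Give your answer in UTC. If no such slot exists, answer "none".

none

Yara in UTC: 10:00-15:00, 16:00-18:00 (subtract 3h to convert from UTC+3).
Ana in UTC: 10:30-11:30, 15:30-17:00, 17:30-18:00 (add 6h to convert from UTC-6).
Nadia in UTC: 11:00-12:00, 12:30-15:30, 16:30-17:00, 17:30-18:00.
Emeka in UTC: 10:00-10:30, 12:00-12:30, 14:00-14:30, 15:30-16:30 (add 6h to convert from UTC-6).
Leo in UTC: 09:00-09:30, 13:30-16:00, 17:00-17:30.
Zane in UTC: 09:30-11:30, 12:00-12:30, 13:00-13:30, 17:00-17:30 (subtract 4h to convert from UTC+4).
Yara ∩ Ana: 10:30-11:30, 16:00-17:00, 17:30-18:00.
Yara ∩ Ana ∩ Nadia: 11:00-11:30, 16:30-17:00, 17:30-18:00.
Yara ∩ Ana ∩ Nadia ∩ Emeka: ∅.
Yara ∩ Ana ∩ Nadia ∩ Emeka ∩ Leo: ∅.
Yara ∩ Ana ∩ Nadia ∩ Emeka ∩ Leo ∩ Zane: ∅.
There is no time when everyone is free.
No common window is at least 30 minutes long.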